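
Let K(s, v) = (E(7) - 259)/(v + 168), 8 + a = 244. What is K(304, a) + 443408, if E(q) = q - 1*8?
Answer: 44784143/101 ≈ 4.4341e+5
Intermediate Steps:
E(q) = -8 + q (E(q) = q - 8 = -8 + q)
a = 236 (a = -8 + 244 = 236)
K(s, v) = -260/(168 + v) (K(s, v) = ((-8 + 7) - 259)/(v + 168) = (-1 - 259)/(168 + v) = -260/(168 + v))
K(304, a) + 443408 = -260/(168 + 236) + 443408 = -260/404 + 443408 = -260*1/404 + 443408 = -65/101 + 443408 = 44784143/101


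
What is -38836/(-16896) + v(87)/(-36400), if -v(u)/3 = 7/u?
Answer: 91507589/39811200 ≈ 2.2985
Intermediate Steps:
v(u) = -21/u
-38836/(-16896) + v(87)/(-36400) = -38836/(-16896) - 21/87/(-36400) = -38836*(-1/16896) - 21*1/87*(-1/36400) = 9709/4224 - 7/29*(-1/36400) = 9709/4224 + 1/150800 = 91507589/39811200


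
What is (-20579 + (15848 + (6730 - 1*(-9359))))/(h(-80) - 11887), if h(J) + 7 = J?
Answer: -5679/5987 ≈ -0.94855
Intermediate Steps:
h(J) = -7 + J
(-20579 + (15848 + (6730 - 1*(-9359))))/(h(-80) - 11887) = (-20579 + (15848 + (6730 - 1*(-9359))))/((-7 - 80) - 11887) = (-20579 + (15848 + (6730 + 9359)))/(-87 - 11887) = (-20579 + (15848 + 16089))/(-11974) = (-20579 + 31937)*(-1/11974) = 11358*(-1/11974) = -5679/5987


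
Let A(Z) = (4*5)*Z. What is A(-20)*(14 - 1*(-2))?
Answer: -6400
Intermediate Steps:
A(Z) = 20*Z
A(-20)*(14 - 1*(-2)) = (20*(-20))*(14 - 1*(-2)) = -400*(14 + 2) = -400*16 = -6400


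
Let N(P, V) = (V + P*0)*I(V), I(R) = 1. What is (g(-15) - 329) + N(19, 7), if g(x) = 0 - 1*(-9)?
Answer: -313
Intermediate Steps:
g(x) = 9 (g(x) = 0 + 9 = 9)
N(P, V) = V (N(P, V) = (V + P*0)*1 = (V + 0)*1 = V*1 = V)
(g(-15) - 329) + N(19, 7) = (9 - 329) + 7 = -320 + 7 = -313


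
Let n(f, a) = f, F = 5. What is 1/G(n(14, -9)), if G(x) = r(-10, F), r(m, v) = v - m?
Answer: 1/15 ≈ 0.066667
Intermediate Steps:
G(x) = 15 (G(x) = 5 - 1*(-10) = 5 + 10 = 15)
1/G(n(14, -9)) = 1/15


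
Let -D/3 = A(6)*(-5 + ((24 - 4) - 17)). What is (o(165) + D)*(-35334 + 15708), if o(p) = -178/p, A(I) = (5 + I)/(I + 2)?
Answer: -15481643/110 ≈ -1.4074e+5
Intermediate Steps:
A(I) = (5 + I)/(2 + I)
D = 33/4 (D = -3*(5 + 6)/(2 + 6)*(-5 + ((24 - 4) - 17)) = -3*11/8*(-5 + (20 - 17)) = -3*(1/8)*11*(-5 + 3) = -33*(-2)/8 = -3*(-11/4) = 33/4 ≈ 8.2500)
(o(165) + D)*(-35334 + 15708) = (-178/165 + 33/4)*(-35334 + 15708) = (-178*1/165 + 33/4)*(-19626) = (-178/165 + 33/4)*(-19626) = (4733/660)*(-19626) = -15481643/110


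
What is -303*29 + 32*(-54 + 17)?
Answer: -9971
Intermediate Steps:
-303*29 + 32*(-54 + 17) = -8787 + 32*(-37) = -8787 - 1184 = -9971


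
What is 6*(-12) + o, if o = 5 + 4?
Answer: -63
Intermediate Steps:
o = 9
6*(-12) + o = 6*(-12) + 9 = -72 + 9 = -63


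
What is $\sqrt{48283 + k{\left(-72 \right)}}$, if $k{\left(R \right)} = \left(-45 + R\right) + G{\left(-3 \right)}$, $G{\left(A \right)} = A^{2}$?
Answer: $5 \sqrt{1927} \approx 219.49$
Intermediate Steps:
$k{\left(R \right)} = -36 + R$ ($k{\left(R \right)} = \left(-45 + R\right) + \left(-3\right)^{2} = \left(-45 + R\right) + 9 = -36 + R$)
$\sqrt{48283 + k{\left(-72 \right)}} = \sqrt{48283 - 108} = \sqrt{48175} = 5 \sqrt{1927}$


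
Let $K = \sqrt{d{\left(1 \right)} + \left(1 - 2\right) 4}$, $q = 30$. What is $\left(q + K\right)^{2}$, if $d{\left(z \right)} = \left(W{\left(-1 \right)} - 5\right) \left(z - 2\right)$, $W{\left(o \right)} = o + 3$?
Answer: $\left(30 + i\right)^{2} \approx 899.0 + 60.0 i$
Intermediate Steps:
$W{\left(o \right)} = 3 + o$
$d{\left(z \right)} = 6 - 3 z$ ($d{\left(z \right)} = \left(\left(3 - 1\right) - 5\right) \left(z - 2\right) = \left(2 - 5\right) \left(-2 + z\right) = - 3 \left(-2 + z\right) = 6 - 3 z$)
$K = i$ ($K = \sqrt{\left(6 - 3\right) + \left(1 - 2\right) 4} = \sqrt{\left(6 - 3\right) - 4} = \sqrt{3 - 4} = \sqrt{-1} = i \approx 1.0 i$)
$\left(q + K\right)^{2} = \left(30 + i\right)^{2}$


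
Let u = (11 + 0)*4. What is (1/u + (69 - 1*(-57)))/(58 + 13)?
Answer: 5545/3124 ≈ 1.7750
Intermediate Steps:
u = 44 (u = 11*4 = 44)
(1/u + (69 - 1*(-57)))/(58 + 13) = (1/44 + (69 - 1*(-57)))/(58 + 13) = (1/44 + (69 + 57))/71 = (1/44 + 126)*(1/71) = (5545/44)*(1/71) = 5545/3124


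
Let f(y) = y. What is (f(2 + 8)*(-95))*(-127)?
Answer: 120650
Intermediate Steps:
(f(2 + 8)*(-95))*(-127) = ((2 + 8)*(-95))*(-127) = (10*(-95))*(-127) = -950*(-127) = 120650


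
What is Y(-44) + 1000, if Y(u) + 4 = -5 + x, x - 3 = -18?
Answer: 976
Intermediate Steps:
x = -15 (x = 3 - 18 = -15)
Y(u) = -24 (Y(u) = -4 + (-5 - 15) = -4 - 20 = -24)
Y(-44) + 1000 = -24 + 1000 = 976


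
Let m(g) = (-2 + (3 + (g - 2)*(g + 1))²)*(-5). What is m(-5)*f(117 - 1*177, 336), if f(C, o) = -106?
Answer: 508270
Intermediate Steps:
m(g) = 10 - 5*(3 + (1 + g)*(-2 + g))² (m(g) = (-2 + (3 + (-2 + g)*(1 + g))²)*(-5) = (-2 + (3 + (1 + g)*(-2 + g))²)*(-5) = 10 - 5*(3 + (1 + g)*(-2 + g))²)
m(-5)*f(117 - 1*177, 336) = (10 - 5*(1 + (-5)² - 1*(-5))²)*(-106) = (10 - 5*(1 + 25 + 5)²)*(-106) = (10 - 5*31²)*(-106) = (10 - 5*961)*(-106) = (10 - 4805)*(-106) = -4795*(-106) = 508270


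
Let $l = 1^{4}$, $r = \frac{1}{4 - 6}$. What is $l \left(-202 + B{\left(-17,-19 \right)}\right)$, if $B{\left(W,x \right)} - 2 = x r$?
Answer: $- \frac{381}{2} \approx -190.5$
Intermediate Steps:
$r = - \frac{1}{2}$ ($r = \frac{1}{-2} = - \frac{1}{2} \approx -0.5$)
$B{\left(W,x \right)} = 2 - \frac{x}{2}$ ($B{\left(W,x \right)} = 2 + x \left(- \frac{1}{2}\right) = 2 - \frac{x}{2}$)
$l = 1$
$l \left(-202 + B{\left(-17,-19 \right)}\right) = 1 \left(-202 + \left(2 - - \frac{19}{2}\right)\right) = 1 \left(-202 + \left(2 + \frac{19}{2}\right)\right) = 1 \left(-202 + \frac{23}{2}\right) = 1 \left(- \frac{381}{2}\right) = - \frac{381}{2}$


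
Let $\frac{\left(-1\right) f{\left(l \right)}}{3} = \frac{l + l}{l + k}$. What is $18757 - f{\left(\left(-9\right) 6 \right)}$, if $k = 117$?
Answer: $\frac{131263}{7} \approx 18752.0$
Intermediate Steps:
$f{\left(l \right)} = - \frac{6 l}{117 + l}$ ($f{\left(l \right)} = - 3 \frac{l + l}{l + 117} = - 3 \frac{2 l}{117 + l} = - \frac{6 l}{117 + l}$)
$18757 - f{\left(\left(-9\right) 6 \right)} = 18757 - - \frac{6 \left(\left(-9\right) 6\right)}{117 - 54} = 18757 - \left(-6\right) \left(-54\right) \frac{1}{117 - 54} = 18757 - \left(-6\right) \left(-54\right) \frac{1}{63} = 18757 - \frac{36}{7} = \frac{131263}{7}$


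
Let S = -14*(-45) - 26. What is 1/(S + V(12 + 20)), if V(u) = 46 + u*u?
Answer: 1/1674 ≈ 0.00059737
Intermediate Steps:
V(u) = 46 + u²
S = 604 (S = 630 - 26 = 604)
1/(S + V(12 + 20)) = 1/(604 + (46 + (12 + 20)²)) = 1/(604 + (46 + 32²)) = 1/(604 + (46 + 1024)) = 1/(604 + 1070) = 1/1674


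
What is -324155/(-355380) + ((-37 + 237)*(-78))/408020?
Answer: 1267177951/1450021476 ≈ 0.87390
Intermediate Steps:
-324155/(-355380) + ((-37 + 237)*(-78))/408020 = -324155*(-1/355380) + (200*(-78))*(1/408020) = 64831/71076 - 15600*1/408020 = 64831/71076 - 780/20401 = 1267177951/1450021476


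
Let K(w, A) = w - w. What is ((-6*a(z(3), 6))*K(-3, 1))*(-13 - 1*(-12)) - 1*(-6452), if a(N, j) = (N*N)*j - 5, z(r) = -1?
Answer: 6452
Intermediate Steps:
K(w, A) = 0
a(N, j) = -5 + j*N² (a(N, j) = N²*j - 5 = j*N² - 5 = -5 + j*N²)
((-6*a(z(3), 6))*K(-3, 1))*(-13 - 1*(-12)) - 1*(-6452) = (-6*(-5 + 6*(-1)²)*0)*(-13 - 1*(-12)) - 1*(-6452) = (-6*(-5 + 6*1)*0)*(-13 + 12) + 6452 = (-6*(-5 + 6)*0)*(-1) + 6452 = (-6*1*0)*(-1) + 6452 = -6*0*(-1) + 6452 = 0*(-1) + 6452 = 0 + 6452 = 6452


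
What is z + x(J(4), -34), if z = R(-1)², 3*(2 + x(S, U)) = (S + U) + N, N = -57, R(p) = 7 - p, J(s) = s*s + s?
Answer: 115/3 ≈ 38.333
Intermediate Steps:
J(s) = s + s² (J(s) = s² + s = s + s²)
x(S, U) = -21 + S/3 + U/3 (x(S, U) = -2 + ((S + U) - 57)/3 = -2 + (-57 + S + U)/3 = -2 + (-19 + S/3 + U/3) = -21 + S/3 + U/3)
z = 64 (z = (7 - 1*(-1))² = (7 + 1)² = 8² = 64)
z + x(J(4), -34) = 64 + (-21 + (4*(1 + 4))/3 + (⅓)*(-34)) = 64 + (-21 + (4*5)/3 - 34/3) = 64 + (-21 + (⅓)*20 - 34/3) = 64 + (-21 + 20/3 - 34/3) = 64 - 77/3 = 115/3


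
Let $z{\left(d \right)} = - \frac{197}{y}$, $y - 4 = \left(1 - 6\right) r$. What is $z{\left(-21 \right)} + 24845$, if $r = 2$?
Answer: $\frac{149267}{6} \approx 24878.0$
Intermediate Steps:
$y = -6$ ($y = 4 + \left(1 - 6\right) 2 = 4 - 10 = -6$)
$z{\left(d \right)} = \frac{197}{6}$ ($z{\left(d \right)} = - \frac{197}{-6} = \left(-197\right) \left(- \frac{1}{6}\right) = \frac{197}{6}$)
$z{\left(-21 \right)} + 24845 = \frac{197}{6} + 24845 = \frac{149267}{6}$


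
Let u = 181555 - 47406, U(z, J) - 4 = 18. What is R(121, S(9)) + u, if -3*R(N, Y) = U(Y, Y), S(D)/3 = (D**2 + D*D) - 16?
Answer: 402425/3 ≈ 1.3414e+5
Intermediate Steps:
U(z, J) = 22 (U(z, J) = 4 + 18 = 22)
S(D) = -48 + 6*D**2 (S(D) = 3*((D**2 + D*D) - 16) = 3*((D**2 + D**2) - 16) = 3*(2*D**2 - 16) = 3*(-16 + 2*D**2) = -48 + 6*D**2)
R(N, Y) = -22/3 (R(N, Y) = -1/3*22 = -22/3)
u = 134149
R(121, S(9)) + u = -22/3 + 134149 = 402425/3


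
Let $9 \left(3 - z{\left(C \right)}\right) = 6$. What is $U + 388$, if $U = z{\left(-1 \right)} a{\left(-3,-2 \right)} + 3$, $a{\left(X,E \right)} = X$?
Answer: $384$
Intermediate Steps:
$z{\left(C \right)} = \frac{7}{3}$ ($z{\left(C \right)} = 3 - \frac{2}{3} = \frac{7}{3}$)
$U = -4$ ($U = \frac{7}{3} \left(-3\right) + 3 = -7 + 3 = -4$)
$U + 388 = -4 + 388 = 384$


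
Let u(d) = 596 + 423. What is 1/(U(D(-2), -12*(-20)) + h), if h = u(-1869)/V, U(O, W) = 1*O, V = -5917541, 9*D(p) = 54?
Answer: 5917541/35504227 ≈ 0.16667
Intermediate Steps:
u(d) = 1019
D(p) = 6 (D(p) = (⅑)*54 = 6)
U(O, W) = O
h = -1019/5917541 (h = 1019/(-5917541) = 1019*(-1/5917541) = -1019/5917541 ≈ -0.00017220)
1/(U(D(-2), -12*(-20)) + h) = 1/(6 - 1019/5917541) = 1/(35504227/5917541) = 5917541/35504227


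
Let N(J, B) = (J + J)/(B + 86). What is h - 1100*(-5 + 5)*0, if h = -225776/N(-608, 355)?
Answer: 6222951/76 ≈ 81881.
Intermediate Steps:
N(J, B) = 2*J/(86 + B) (N(J, B) = (2*J)/(86 + B) = 2*J/(86 + B))
h = 6222951/76 (h = -225776/(2*(-608)/(86 + 355)) = -225776/(2*(-608)/441) = -225776/(2*(-608)*(1/441)) = -225776/(-1216/441) = -225776*(-441/1216) = 6222951/76 ≈ 81881.)
h - 1100*(-5 + 5)*0 = 6222951/76 - 1100*(-5 + 5)*0 = 6222951/76 - 1100*0*0 = 6222951/76 - 1100*0 = 6222951/76 - 1*0 = 6222951/76 + 0 = 6222951/76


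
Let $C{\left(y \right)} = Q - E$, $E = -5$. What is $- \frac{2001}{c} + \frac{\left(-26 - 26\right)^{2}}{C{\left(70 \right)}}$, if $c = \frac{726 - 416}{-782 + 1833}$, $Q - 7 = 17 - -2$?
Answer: $- \frac{2076011}{310} \approx -6696.8$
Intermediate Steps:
$Q = 26$ ($Q = 7 + \left(17 - -2\right) = 7 + \left(17 + 2\right) = 7 + 19 = 26$)
$C{\left(y \right)} = 31$ ($C{\left(y \right)} = 26 - -5 = 26 + 5 = 31$)
$c = \frac{310}{1051} \approx 0.29496$
$- \frac{2001}{c} + \frac{\left(-26 - 26\right)^{2}}{C{\left(70 \right)}} = - \frac{2001}{\frac{310}{1051}} + \frac{\left(-26 - 26\right)^{2}}{31} = \left(-2001\right) \frac{1051}{310} + \left(-52\right)^{2} \cdot \frac{1}{31} = - \frac{2103051}{310} + 2704 \cdot \frac{1}{31} = - \frac{2103051}{310} + \frac{2704}{31} = - \frac{2076011}{310}$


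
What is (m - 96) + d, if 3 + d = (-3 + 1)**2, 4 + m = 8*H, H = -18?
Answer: -243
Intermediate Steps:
m = -148 (m = -4 + 8*(-18) = -4 - 144 = -148)
d = 1 (d = -3 + (-3 + 1)**2 = -3 + (-2)**2 = -3 + 4 = 1)
(m - 96) + d = (-148 - 96) + 1 = -244 + 1 = -243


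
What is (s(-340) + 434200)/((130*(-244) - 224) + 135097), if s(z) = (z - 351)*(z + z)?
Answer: 904080/103153 ≈ 8.7645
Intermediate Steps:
s(z) = 2*z*(-351 + z) (s(z) = (-351 + z)*(2*z) = 2*z*(-351 + z))
(s(-340) + 434200)/((130*(-244) - 224) + 135097) = (2*(-340)*(-351 - 340) + 434200)/((130*(-244) - 224) + 135097) = (2*(-340)*(-691) + 434200)/((-31720 - 224) + 135097) = (469880 + 434200)/(-31944 + 135097) = 904080/103153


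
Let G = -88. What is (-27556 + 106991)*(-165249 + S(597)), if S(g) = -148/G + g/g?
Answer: -288779508265/22 ≈ -1.3126e+10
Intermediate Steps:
S(g) = 59/22 (S(g) = -148/(-88) + g/g = -148*(-1/88) + 1 = 37/22 + 1 = 59/22)
(-27556 + 106991)*(-165249 + S(597)) = (-27556 + 106991)*(-165249 + 59/22) = 79435*(-3635419/22) = -288779508265/22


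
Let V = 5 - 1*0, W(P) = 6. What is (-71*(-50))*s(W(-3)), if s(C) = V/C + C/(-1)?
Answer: -55025/3 ≈ -18342.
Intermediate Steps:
V = 5 (V = 5 + 0 = 5)
s(C) = -C + 5/C (s(C) = 5/C + C/(-1) = 5/C + C*(-1) = 5/C - C = -C + 5/C)
(-71*(-50))*s(W(-3)) = (-71*(-50))*(-1*6 + 5/6) = 3550*(-6 + 5*(1/6)) = 3550*(-6 + 5/6) = 3550*(-31/6) = -55025/3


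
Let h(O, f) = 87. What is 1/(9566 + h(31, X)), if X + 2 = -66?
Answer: 1/9653 ≈ 0.00010359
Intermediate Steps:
X = -68 (X = -2 - 66 = -68)
1/(9566 + h(31, X)) = 1/(9566 + 87) = 1/9653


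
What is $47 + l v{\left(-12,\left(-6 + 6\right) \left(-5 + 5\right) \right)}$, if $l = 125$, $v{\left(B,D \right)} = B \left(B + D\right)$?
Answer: $18047$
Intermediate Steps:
$47 + l v{\left(-12,\left(-6 + 6\right) \left(-5 + 5\right) \right)} = 47 + 125 \left(- 12 \left(-12 + \left(-6 + 6\right) \left(-5 + 5\right)\right)\right) = 47 + 125 \left(- 12 \left(-12 + 0 \cdot 0\right)\right) = 47 + 125 \left(- 12 \left(-12 + 0\right)\right) = 47 + 125 \left(\left(-12\right) \left(-12\right)\right) = 47 + 125 \cdot 144 = 47 + 18000 = 18047$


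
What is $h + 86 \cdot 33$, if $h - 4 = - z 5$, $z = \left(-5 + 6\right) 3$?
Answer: $2827$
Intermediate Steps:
$z = 3$ ($z = 1 \cdot 3 = 3$)
$h = -11$ ($h = 4 + \left(-1\right) 3 \cdot 5 = 4 - 15 = -11$)
$h + 86 \cdot 33 = -11 + 86 \cdot 33 = -11 + 2838 = 2827$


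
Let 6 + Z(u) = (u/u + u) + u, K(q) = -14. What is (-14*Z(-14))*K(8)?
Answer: -6468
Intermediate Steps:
Z(u) = -5 + 2*u (Z(u) = -6 + ((u/u + u) + u) = -6 + ((1 + u) + u) = -6 + (1 + 2*u) = -5 + 2*u)
(-14*Z(-14))*K(8) = -14*(-5 + 2*(-14))*(-14) = -14*(-5 - 28)*(-14) = -14*(-33)*(-14) = 462*(-14) = -6468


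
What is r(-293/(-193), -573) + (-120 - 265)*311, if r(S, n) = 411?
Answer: -119324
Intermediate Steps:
r(-293/(-193), -573) + (-120 - 265)*311 = 411 + (-120 - 265)*311 = 411 - 385*311 = 411 - 119735 = -119324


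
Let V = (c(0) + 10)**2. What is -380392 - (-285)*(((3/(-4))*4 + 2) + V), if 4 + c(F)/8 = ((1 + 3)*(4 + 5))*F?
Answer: -242737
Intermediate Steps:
c(F) = -32 + 288*F (c(F) = -32 + 8*(((1 + 3)*(4 + 5))*F) = -32 + 8*((4*9)*F) = -32 + 8*(36*F) = -32 + 288*F)
V = 484 (V = ((-32 + 288*0) + 10)**2 = ((-32 + 0) + 10)**2 = (-32 + 10)**2 = (-22)**2 = 484)
-380392 - (-285)*(((3/(-4))*4 + 2) + V) = -380392 - (-285)*(((3/(-4))*4 + 2) + 484) = -380392 - (-285)*(((3*(-1/4))*4 + 2) + 484) = -380392 - (-285)*((-3/4*4 + 2) + 484) = -380392 - (-285)*((-3 + 2) + 484) = -380392 - (-285)*(-1 + 484) = -380392 - (-285)*483 = -380392 - 1*(-137655) = -380392 + 137655 = -242737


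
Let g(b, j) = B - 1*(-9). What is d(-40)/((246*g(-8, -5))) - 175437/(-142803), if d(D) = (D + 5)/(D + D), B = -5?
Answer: 2496007/2030976 ≈ 1.2290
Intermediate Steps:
g(b, j) = 4 (g(b, j) = -5 - 1*(-9) = -5 + 9 = 4)
d(D) = (5 + D)/(2*D) (d(D) = (5 + D)/((2*D)) = (5 + D)*(1/(2*D)) = (5 + D)/(2*D))
d(-40)/((246*g(-8, -5))) - 175437/(-142803) = ((½)*(5 - 40)/(-40))/((246*4)) - 175437/(-142803) = ((½)*(-1/40)*(-35))/984 - 175437*(-1/142803) = (7/16)*(1/984) + 19493/15867 = 7/15744 + 19493/15867 = 2496007/2030976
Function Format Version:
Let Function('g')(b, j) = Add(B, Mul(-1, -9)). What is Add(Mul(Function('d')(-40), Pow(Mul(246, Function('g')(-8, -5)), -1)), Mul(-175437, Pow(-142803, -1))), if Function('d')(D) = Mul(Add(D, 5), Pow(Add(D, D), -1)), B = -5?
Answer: Rational(2496007, 2030976) ≈ 1.2290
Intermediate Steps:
Function('g')(b, j) = 4 (Function('g')(b, j) = Add(-5, Mul(-1, -9)) = Add(-5, 9) = 4)
Function('d')(D) = Mul(Rational(1, 2), Pow(D, -1), Add(5, D)) (Function('d')(D) = Mul(Add(5, D), Pow(Mul(2, D), -1)) = Mul(Add(5, D), Mul(Rational(1, 2), Pow(D, -1))) = Mul(Rational(1, 2), Pow(D, -1), Add(5, D)))
Add(Mul(Function('d')(-40), Pow(Mul(246, Function('g')(-8, -5)), -1)), Mul(-175437, Pow(-142803, -1))) = Add(Mul(Mul(Rational(1, 2), Pow(-40, -1), Add(5, -40)), Pow(Mul(246, 4), -1)), Mul(-175437, Pow(-142803, -1))) = Add(Mul(Mul(Rational(1, 2), Rational(-1, 40), -35), Pow(984, -1)), Mul(-175437, Rational(-1, 142803))) = Add(Mul(Rational(7, 16), Rational(1, 984)), Rational(19493, 15867)) = Add(Rational(7, 15744), Rational(19493, 15867)) = Rational(2496007, 2030976)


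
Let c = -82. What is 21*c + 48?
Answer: -1674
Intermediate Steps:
21*c + 48 = 21*(-82) + 48 = -1722 + 48 = -1674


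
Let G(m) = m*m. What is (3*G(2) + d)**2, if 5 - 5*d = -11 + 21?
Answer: 121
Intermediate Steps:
G(m) = m**2
d = -1 (d = 1 - (-11 + 21)/5 = 1 - 1/5*10 = 1 - 2 = -1)
(3*G(2) + d)**2 = (3*2**2 - 1)**2 = (3*4 - 1)**2 = (12 - 1)**2 = 11**2 = 121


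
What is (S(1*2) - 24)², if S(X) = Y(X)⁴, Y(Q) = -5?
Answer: 361201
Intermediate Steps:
S(X) = 625 (S(X) = (-5)⁴ = 625)
(S(1*2) - 24)² = (625 - 24)² = 601² = 361201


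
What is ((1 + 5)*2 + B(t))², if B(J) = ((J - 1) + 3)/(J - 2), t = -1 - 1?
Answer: 144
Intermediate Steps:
t = -2
B(J) = (2 + J)/(-2 + J) (B(J) = ((-1 + J) + 3)/(-2 + J) = (2 + J)/(-2 + J))
((1 + 5)*2 + B(t))² = ((1 + 5)*2 + (2 - 2)/(-2 - 2))² = (6*2 + 0/(-4))² = (12 - ¼*0)² = (12 + 0)² = 12² = 144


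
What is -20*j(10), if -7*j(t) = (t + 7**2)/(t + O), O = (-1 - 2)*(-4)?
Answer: 590/77 ≈ 7.6623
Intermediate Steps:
O = 12 (O = -3*(-4) = 12)
j(t) = -(49 + t)/(7*(12 + t)) (j(t) = -(t + 7**2)/(7*(t + 12)) = -(t + 49)/(7*(12 + t)) = -(49 + t)/(7*(12 + t)))
-20*j(10) = -20*(-49 - 1*10)/(7*(12 + 10)) = -20*(-49 - 10)/(7*22) = -20*(-59)/(7*22) = -20*(-59/154) = 590/77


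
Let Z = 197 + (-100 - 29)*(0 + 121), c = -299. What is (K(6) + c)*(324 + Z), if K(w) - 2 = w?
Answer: 4390608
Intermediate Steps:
K(w) = 2 + w
Z = -15412 (Z = 197 - 129*121 = 197 - 15609 = -15412)
(K(6) + c)*(324 + Z) = ((2 + 6) - 299)*(324 - 15412) = (8 - 299)*(-15088) = -291*(-15088) = 4390608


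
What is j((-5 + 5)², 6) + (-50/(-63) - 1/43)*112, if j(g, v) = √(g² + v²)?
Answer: 35714/387 ≈ 92.284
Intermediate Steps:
j((-5 + 5)², 6) + (-50/(-63) - 1/43)*112 = √(((-5 + 5)²)² + 6²) + (-50/(-63) - 1/43)*112 = √((0²)² + 36) + (-50*(-1/63) - 1*1/43)*112 = √(0² + 36) + (50/63 - 1/43)*112 = √(0 + 36) + (2087/2709)*112 = √36 + 33392/387 = 6 + 33392/387 = 35714/387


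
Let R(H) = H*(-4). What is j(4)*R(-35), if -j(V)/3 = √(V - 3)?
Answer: -420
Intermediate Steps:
j(V) = -3*√(-3 + V) (j(V) = -3*√(V - 3) = -3*√(-3 + V))
R(H) = -4*H
j(4)*R(-35) = (-3*√(-3 + 4))*(-4*(-35)) = -3*√1*140 = -3*1*140 = -3*140 = -420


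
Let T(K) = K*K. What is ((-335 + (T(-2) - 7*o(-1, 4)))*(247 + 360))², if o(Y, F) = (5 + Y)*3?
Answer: 63456129025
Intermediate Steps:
o(Y, F) = 15 + 3*Y
T(K) = K²
((-335 + (T(-2) - 7*o(-1, 4)))*(247 + 360))² = ((-335 + ((-2)² - 7*(15 + 3*(-1))))*(247 + 360))² = ((-335 + (4 - 7*(15 - 3)))*607)² = ((-335 + (4 - 7*12))*607)² = ((-335 + (4 - 84))*607)² = ((-335 - 80)*607)² = (-415*607)² = (-251905)² = 63456129025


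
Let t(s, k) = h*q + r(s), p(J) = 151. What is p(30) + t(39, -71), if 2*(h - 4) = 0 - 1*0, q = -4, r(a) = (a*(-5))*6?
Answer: -1035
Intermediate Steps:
r(a) = -30*a (r(a) = -5*a*6 = -30*a)
h = 4 (h = 4 + (0 - 1*0)/2 = 4 + (0 + 0)/2 = 4 + (½)*0 = 4 + 0 = 4)
t(s, k) = -16 - 30*s (t(s, k) = 4*(-4) - 30*s = -16 - 30*s)
p(30) + t(39, -71) = 151 + (-16 - 30*39) = 151 + (-16 - 1170) = 151 - 1186 = -1035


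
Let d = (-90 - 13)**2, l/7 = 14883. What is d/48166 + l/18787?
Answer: 5217293329/904894642 ≈ 5.7656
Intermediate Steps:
l = 104181 (l = 7*14883 = 104181)
d = 10609 (d = (-103)**2 = 10609)
d/48166 + l/18787 = 10609/48166 + 104181/18787 = 5217293329/904894642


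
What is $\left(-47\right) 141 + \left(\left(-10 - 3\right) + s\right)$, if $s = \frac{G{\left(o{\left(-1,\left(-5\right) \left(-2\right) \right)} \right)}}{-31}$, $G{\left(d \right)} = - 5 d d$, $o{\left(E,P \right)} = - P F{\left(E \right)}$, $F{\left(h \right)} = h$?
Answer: $- \frac{205340}{31} \approx -6623.9$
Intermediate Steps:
$o{\left(E,P \right)} = - E P$ ($o{\left(E,P \right)} = - P E = - E P$)
$G{\left(d \right)} = - 5 d^{2}$
$s = \frac{500}{31}$ ($s = \frac{\left(-5\right) \left(\left(-1\right) \left(-1\right) \left(\left(-5\right) \left(-2\right)\right)\right)^{2}}{-31} = - 5 \left(\left(-1\right) \left(-1\right) 10\right)^{2} \left(- \frac{1}{31}\right) = - 5 \cdot 10^{2} \left(- \frac{1}{31}\right) = \left(-5\right) 100 \left(- \frac{1}{31}\right) = \left(-500\right) \left(- \frac{1}{31}\right) = \frac{500}{31} \approx 16.129$)
$\left(-47\right) 141 + \left(\left(-10 - 3\right) + s\right) = \left(-47\right) 141 + \left(\left(-10 - 3\right) + \frac{500}{31}\right) = -6627 + \left(-13 + \frac{500}{31}\right) = -6627 + \frac{97}{31} = - \frac{205340}{31}$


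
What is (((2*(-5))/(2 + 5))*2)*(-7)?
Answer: 20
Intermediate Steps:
(((2*(-5))/(2 + 5))*2)*(-7) = (-10/7*2)*(-7) = (-10*⅐*2)*(-7) = -10/7*2*(-7) = -20/7*(-7) = 20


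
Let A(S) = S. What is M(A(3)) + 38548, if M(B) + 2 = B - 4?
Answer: 38545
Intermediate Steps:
M(B) = -6 + B (M(B) = -2 + (B - 4) = -2 + (-4 + B) = -6 + B)
M(A(3)) + 38548 = (-6 + 3) + 38548 = -3 + 38548 = 38545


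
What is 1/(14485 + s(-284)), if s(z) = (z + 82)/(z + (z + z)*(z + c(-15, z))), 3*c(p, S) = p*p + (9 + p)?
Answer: 59782/865942169 ≈ 6.9037e-5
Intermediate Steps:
c(p, S) = 3 + p/3 + p²/3 (c(p, S) = (p*p + (9 + p))/3 = (p² + (9 + p))/3 = (9 + p + p²)/3 = 3 + p/3 + p²/3)
s(z) = (82 + z)/(z + 2*z*(73 + z)) (s(z) = (z + 82)/(z + (z + z)*(z + (3 + (⅓)*(-15) + (⅓)*(-15)²))) = (82 + z)/(z + (2*z)*(z + (3 - 5 + (⅓)*225))) = (82 + z)/(z + (2*z)*(z + (3 - 5 + 75))) = (82 + z)/(z + (2*z)*(z + 73)) = (82 + z)/(z + (2*z)*(73 + z)) = (82 + z)/(z + 2*z*(73 + z)))
1/(14485 + s(-284)) = 1/(14485 + (82 - 284)/((-284)*(147 + 2*(-284)))) = 1/(14485 - 1/284*(-202)/(147 - 568)) = 1/(14485 - 1/284*(-202)/(-421)) = 1/(14485 - 1/284*(-1/421)*(-202)) = 1/(14485 - 101/59782) = 1/(865942169/59782) = 59782/865942169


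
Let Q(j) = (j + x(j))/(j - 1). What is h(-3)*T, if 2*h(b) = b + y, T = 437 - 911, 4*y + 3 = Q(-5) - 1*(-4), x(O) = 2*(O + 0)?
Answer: 4029/8 ≈ 503.63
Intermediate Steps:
x(O) = 2*O
Q(j) = 3*j/(-1 + j) (Q(j) = (j + 2*j)/(j - 1) = (3*j)/(-1 + j) = 3*j/(-1 + j))
y = 7/8 (y = -3/4 + (3*(-5)/(-1 - 5) - 1*(-4))/4 = -3/4 + (3*(-5)/(-6) + 4)/4 = -3/4 + (3*(-5)*(-1/6) + 4)/4 = -3/4 + (5/2 + 4)/4 = -3/4 + (1/4)*(13/2) = -3/4 + 13/8 = 7/8 ≈ 0.87500)
T = -474
h(b) = 7/16 + b/2 (h(b) = (b + 7/8)/2 = (7/8 + b)/2 = 7/16 + b/2)
h(-3)*T = (7/16 + (1/2)*(-3))*(-474) = (7/16 - 3/2)*(-474) = -17/16*(-474) = 4029/8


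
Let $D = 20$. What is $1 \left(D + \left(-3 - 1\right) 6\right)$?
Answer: $-4$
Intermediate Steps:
$1 \left(D + \left(-3 - 1\right) 6\right) = 1 \left(20 + \left(-3 - 1\right) 6\right) = 1 \left(20 - 24\right) = 1 \left(-4\right) = -4$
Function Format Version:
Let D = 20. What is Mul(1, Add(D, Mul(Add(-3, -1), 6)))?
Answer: -4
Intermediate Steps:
Mul(1, Add(D, Mul(Add(-3, -1), 6))) = Mul(1, Add(20, Mul(Add(-3, -1), 6))) = Mul(1, Add(20, Mul(-4, 6))) = Mul(1, Add(20, -24)) = Mul(1, -4) = -4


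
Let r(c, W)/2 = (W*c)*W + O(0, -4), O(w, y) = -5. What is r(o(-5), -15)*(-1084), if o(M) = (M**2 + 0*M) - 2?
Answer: -11208560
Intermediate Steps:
o(M) = -2 + M**2 (o(M) = (M**2 + 0) - 2 = M**2 - 2 = -2 + M**2)
r(c, W) = -10 + 2*c*W**2 (r(c, W) = 2*((W*c)*W - 5) = 2*(c*W**2 - 5) = 2*(-5 + c*W**2) = -10 + 2*c*W**2)
r(o(-5), -15)*(-1084) = (-10 + 2*(-2 + (-5)**2)*(-15)**2)*(-1084) = (-10 + 2*(-2 + 25)*225)*(-1084) = (-10 + 2*23*225)*(-1084) = (-10 + 10350)*(-1084) = 10340*(-1084) = -11208560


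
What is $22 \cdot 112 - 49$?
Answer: $2415$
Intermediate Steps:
$22 \cdot 112 - 49 = 2464 - 49 = 2415$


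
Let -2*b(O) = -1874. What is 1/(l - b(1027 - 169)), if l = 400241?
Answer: 1/399304 ≈ 2.5044e-6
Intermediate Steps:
b(O) = 937 (b(O) = -½*(-1874) = 937)
1/(l - b(1027 - 169)) = 1/(400241 - 1*937) = 1/(400241 - 937) = 1/399304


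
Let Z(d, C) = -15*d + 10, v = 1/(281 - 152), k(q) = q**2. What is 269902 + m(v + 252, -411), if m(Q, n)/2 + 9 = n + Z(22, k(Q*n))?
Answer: 268422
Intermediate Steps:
v = 1/129 ≈ 0.0077519
Z(d, C) = 10 - 15*d
m(Q, n) = -658 + 2*n (m(Q, n) = -18 + 2*(n + (10 - 15*22)) = -18 + 2*(n + (10 - 330)) = -18 + 2*(n - 320) = -18 + 2*(-320 + n) = -18 + (-640 + 2*n) = -658 + 2*n)
269902 + m(v + 252, -411) = 269902 + (-658 + 2*(-411)) = 269902 + (-658 - 822) = 269902 - 1480 = 268422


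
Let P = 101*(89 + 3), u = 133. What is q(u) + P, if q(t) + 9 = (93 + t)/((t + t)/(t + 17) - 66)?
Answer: 44699261/4817 ≈ 9279.5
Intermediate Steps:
q(t) = -9 + (93 + t)/(-66 + 2*t/(17 + t)) (q(t) = -9 + (93 + t)/((t + t)/(t + 17) - 66) = -9 + (93 + t)/((2*t)/(17 + t) - 66) = -9 + (93 + t)/(2*t/(17 + t) - 66) = -9 + (93 + t)/(-66 + 2*t/(17 + t)))
P = 9292 (P = 101*92 = 9292)
q(u) + P = (-11679 - 1*133**2 - 686*133)/(2*(561 + 32*133)) + 9292 = (-11679 - 1*17689 - 91238)/(2*(561 + 4256)) + 9292 = (1/2)*(-11679 - 17689 - 91238)/4817 + 9292 = (1/2)*(1/4817)*(-120606) + 9292 = -60303/4817 + 9292 = 44699261/4817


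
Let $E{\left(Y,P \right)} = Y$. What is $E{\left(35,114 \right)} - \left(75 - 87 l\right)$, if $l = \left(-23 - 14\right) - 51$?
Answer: $-7696$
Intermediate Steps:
$l = -88$ ($l = -37 - 51 = -88$)
$E{\left(35,114 \right)} - \left(75 - 87 l\right) = 35 - \left(75 - -7656\right) = 35 - \left(75 + 7656\right) = 35 - 7731 = -7696$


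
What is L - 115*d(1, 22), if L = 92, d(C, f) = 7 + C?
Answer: -828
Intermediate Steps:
L - 115*d(1, 22) = 92 - 115*(7 + 1) = 92 - 115*8 = 92 - 920 = -828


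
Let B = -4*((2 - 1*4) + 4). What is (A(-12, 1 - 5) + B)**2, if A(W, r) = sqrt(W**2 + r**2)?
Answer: 224 - 64*sqrt(10) ≈ 21.614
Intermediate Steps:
B = -8 (B = -4*((2 - 4) + 4) = -4*(-2 + 4) = -4*2 = -8)
(A(-12, 1 - 5) + B)**2 = (sqrt((-12)**2 + (1 - 5)**2) - 8)**2 = (sqrt(144 + (-4)**2) - 8)**2 = (sqrt(144 + 16) - 8)**2 = (sqrt(160) - 8)**2 = (4*sqrt(10) - 8)**2 = (-8 + 4*sqrt(10))**2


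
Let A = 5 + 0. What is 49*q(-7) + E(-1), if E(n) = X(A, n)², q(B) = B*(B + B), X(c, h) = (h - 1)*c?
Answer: 4902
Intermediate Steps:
A = 5
X(c, h) = c*(-1 + h) (X(c, h) = (-1 + h)*c = c*(-1 + h))
q(B) = 2*B² (q(B) = B*(2*B) = 2*B²)
E(n) = (-5 + 5*n)² (E(n) = (5*(-1 + n))² = (-5 + 5*n)²)
49*q(-7) + E(-1) = 49*(2*(-7)²) + 25*(-1 - 1)² = 49*(2*49) + 25*(-2)² = 49*98 + 25*4 = 4802 + 100 = 4902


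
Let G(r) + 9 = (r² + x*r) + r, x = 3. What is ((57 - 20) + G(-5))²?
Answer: 1089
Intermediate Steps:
G(r) = -9 + r² + 4*r (G(r) = -9 + ((r² + 3*r) + r) = -9 + (r² + 4*r) = -9 + r² + 4*r)
((57 - 20) + G(-5))² = ((57 - 20) + (-9 + (-5)² + 4*(-5)))² = (37 + (-9 + 25 - 20))² = (37 - 4)² = 33² = 1089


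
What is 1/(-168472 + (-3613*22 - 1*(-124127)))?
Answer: -1/123831 ≈ -8.0755e-6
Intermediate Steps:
1/(-168472 + (-3613*22 - 1*(-124127))) = 1/(-168472 + (-79486 + 124127)) = 1/(-168472 + 44641) = 1/(-123831) = -1/123831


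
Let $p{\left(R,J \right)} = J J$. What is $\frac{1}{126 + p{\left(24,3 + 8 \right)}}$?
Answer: $\frac{1}{247} \approx 0.0040486$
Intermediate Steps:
$p{\left(R,J \right)} = J^{2}$
$\frac{1}{126 + p{\left(24,3 + 8 \right)}} = \frac{1}{126 + \left(3 + 8\right)^{2}} = \frac{1}{126 + 11^{2}} = \frac{1}{126 + 121} = \frac{1}{247}$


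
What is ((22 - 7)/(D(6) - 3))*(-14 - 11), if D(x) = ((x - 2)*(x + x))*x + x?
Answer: -125/97 ≈ -1.2887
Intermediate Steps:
D(x) = x + 2*x²*(-2 + x) (D(x) = ((-2 + x)*(2*x))*x + x = (2*x*(-2 + x))*x + x = 2*x²*(-2 + x) + x = x + 2*x²*(-2 + x))
((22 - 7)/(D(6) - 3))*(-14 - 11) = ((22 - 7)/(6*(1 - 4*6 + 2*6²) - 3))*(-14 - 11) = (15/(6*(1 - 24 + 2*36) - 3))*(-25) = (15/(6*(1 - 24 + 72) - 3))*(-25) = (15/(6*49 - 3))*(-25) = (15/(294 - 3))*(-25) = (15/291)*(-25) = (15*(1/291))*(-25) = (5/97)*(-25) = -125/97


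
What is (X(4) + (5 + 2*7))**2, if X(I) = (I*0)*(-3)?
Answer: 361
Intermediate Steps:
X(I) = 0 (X(I) = 0*(-3) = 0)
(X(4) + (5 + 2*7))**2 = (0 + (5 + 2*7))**2 = (0 + (5 + 14))**2 = (0 + 19)**2 = 19**2 = 361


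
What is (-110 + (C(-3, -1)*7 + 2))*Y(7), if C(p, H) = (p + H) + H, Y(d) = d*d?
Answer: -7007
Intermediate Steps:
Y(d) = d**2
C(p, H) = p + 2*H (C(p, H) = (H + p) + H = p + 2*H)
(-110 + (C(-3, -1)*7 + 2))*Y(7) = (-110 + ((-3 + 2*(-1))*7 + 2))*7**2 = (-110 + ((-3 - 2)*7 + 2))*49 = (-110 + (-5*7 + 2))*49 = (-110 + (-35 + 2))*49 = (-110 - 33)*49 = -143*49 = -7007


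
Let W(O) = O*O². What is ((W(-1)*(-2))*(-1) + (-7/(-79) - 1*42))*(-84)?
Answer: 291396/79 ≈ 3688.6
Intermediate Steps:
W(O) = O³
((W(-1)*(-2))*(-1) + (-7/(-79) - 1*42))*(-84) = (((-1)³*(-2))*(-1) + (-7/(-79) - 1*42))*(-84) = (-1*(-2)*(-1) + (-7*(-1/79) - 42))*(-84) = (2*(-1) + (7/79 - 42))*(-84) = (-2 - 3311/79)*(-84) = -3469/79*(-84) = 291396/79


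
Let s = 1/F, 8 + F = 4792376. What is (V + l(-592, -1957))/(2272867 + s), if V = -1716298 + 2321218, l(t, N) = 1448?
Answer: 2905938599424/10892415079057 ≈ 0.26679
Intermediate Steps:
F = 4792368 (F = -8 + 4792376 = 4792368)
s = 1/4792368 ≈ 2.0867e-7
V = 604920
(V + l(-592, -1957))/(2272867 + s) = (604920 + 1448)/(2272867 + 1/4792368) = 606368/(10892415079057/4792368) = 606368*(4792368/10892415079057) = 2905938599424/10892415079057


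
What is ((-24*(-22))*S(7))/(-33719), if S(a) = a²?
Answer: -3696/4817 ≈ -0.76728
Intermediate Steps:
((-24*(-22))*S(7))/(-33719) = (-24*(-22)*7²)/(-33719) = (528*49)*(-1/33719) = 25872*(-1/33719) = -3696/4817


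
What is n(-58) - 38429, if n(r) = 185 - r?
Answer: -38186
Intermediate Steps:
n(-58) - 38429 = (185 - 1*(-58)) - 38429 = (185 + 58) - 38429 = 243 - 38429 = -38186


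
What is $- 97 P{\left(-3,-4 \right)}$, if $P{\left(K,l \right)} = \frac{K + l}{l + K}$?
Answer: $-97$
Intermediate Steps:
$P{\left(K,l \right)} = 1$ ($P{\left(K,l \right)} = \frac{K + l}{K + l} = 1$)
$- 97 P{\left(-3,-4 \right)} = \left(-97\right) 1 = -97$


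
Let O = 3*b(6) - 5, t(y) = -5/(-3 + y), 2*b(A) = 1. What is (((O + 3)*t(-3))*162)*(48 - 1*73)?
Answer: 3375/2 ≈ 1687.5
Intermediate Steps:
b(A) = 1/2 (b(A) = (1/2)*1 = 1/2)
t(y) = -5/(-3 + y)
O = -7/2 (O = 3*(1/2) - 5 = 3/2 - 5 = -7/2 ≈ -3.5000)
(((O + 3)*t(-3))*162)*(48 - 1*73) = (((-7/2 + 3)*(-5/(-3 - 3)))*162)*(48 - 1*73) = (-(-5)/(2*(-6))*162)*(48 - 73) = (-(-5)*(-1)/(2*6)*162)*(-25) = (-1/2*5/6*162)*(-25) = -5/12*162*(-25) = -135/2*(-25) = 3375/2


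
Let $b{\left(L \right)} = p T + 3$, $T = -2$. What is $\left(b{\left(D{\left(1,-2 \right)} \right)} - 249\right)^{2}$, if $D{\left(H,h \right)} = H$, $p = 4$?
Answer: $64516$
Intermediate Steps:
$b{\left(L \right)} = -5$ ($b{\left(L \right)} = 4 \left(-2\right) + 3 = -8 + 3 = -5$)
$\left(b{\left(D{\left(1,-2 \right)} \right)} - 249\right)^{2} = \left(-5 - 249\right)^{2} = \left(-254\right)^{2} = 64516$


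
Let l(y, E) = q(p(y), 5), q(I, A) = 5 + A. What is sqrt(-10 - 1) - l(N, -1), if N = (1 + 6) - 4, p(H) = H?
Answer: -10 + I*sqrt(11) ≈ -10.0 + 3.3166*I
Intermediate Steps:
N = 3 (N = 7 - 4 = 3)
l(y, E) = 10 (l(y, E) = 5 + 5 = 10)
sqrt(-10 - 1) - l(N, -1) = sqrt(-10 - 1) - 1*10 = sqrt(-11) - 10 = I*sqrt(11) - 10 = -10 + I*sqrt(11)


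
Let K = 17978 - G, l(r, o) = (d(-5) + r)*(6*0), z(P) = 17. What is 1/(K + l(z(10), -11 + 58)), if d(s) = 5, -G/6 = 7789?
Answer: 1/64712 ≈ 1.5453e-5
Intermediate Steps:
G = -46734 (G = -6*7789 = -46734)
l(r, o) = 0 (l(r, o) = (5 + r)*(6*0) = (5 + r)*0 = 0)
K = 64712 (K = 17978 - 1*(-46734) = 17978 + 46734 = 64712)
1/(K + l(z(10), -11 + 58)) = 1/(64712 + 0) = 1/64712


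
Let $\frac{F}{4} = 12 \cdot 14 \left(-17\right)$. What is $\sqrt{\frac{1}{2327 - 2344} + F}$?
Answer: $\frac{i \sqrt{3301553}}{17} \approx 106.88 i$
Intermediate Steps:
$F = -11424$ ($F = 4 \cdot 12 \cdot 14 \left(-17\right) = 4 \cdot 168 \left(-17\right) = 4 \left(-2856\right) = -11424$)
$\sqrt{\frac{1}{2327 - 2344} + F} = \sqrt{\frac{1}{2327 - 2344} - 11424} = \sqrt{\frac{1}{-17} - 11424} = \sqrt{- \frac{1}{17} - 11424} = \sqrt{- \frac{194209}{17}} = \frac{i \sqrt{3301553}}{17}$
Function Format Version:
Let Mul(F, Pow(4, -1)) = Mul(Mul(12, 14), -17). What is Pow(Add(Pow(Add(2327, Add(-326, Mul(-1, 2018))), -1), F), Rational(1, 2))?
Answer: Mul(Rational(1, 17), I, Pow(3301553, Rational(1, 2))) ≈ Mul(106.88, I)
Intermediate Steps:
F = -11424 (F = Mul(4, Mul(Mul(12, 14), -17)) = Mul(4, Mul(168, -17)) = Mul(4, -2856) = -11424)
Pow(Add(Pow(Add(2327, Add(-326, Mul(-1, 2018))), -1), F), Rational(1, 2)) = Pow(Add(Pow(Add(2327, Add(-326, Mul(-1, 2018))), -1), -11424), Rational(1, 2)) = Pow(Add(Pow(Add(2327, Add(-326, -2018)), -1), -11424), Rational(1, 2)) = Pow(Add(Pow(Add(2327, -2344), -1), -11424), Rational(1, 2)) = Pow(Add(Pow(-17, -1), -11424), Rational(1, 2)) = Pow(Add(Rational(-1, 17), -11424), Rational(1, 2)) = Pow(Rational(-194209, 17), Rational(1, 2)) = Mul(Rational(1, 17), I, Pow(3301553, Rational(1, 2)))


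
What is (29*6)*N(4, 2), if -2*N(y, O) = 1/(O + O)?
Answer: -87/4 ≈ -21.750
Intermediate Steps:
N(y, O) = -1/(4*O) (N(y, O) = -1/(2*(O + O)) = -1/(2*O)/2 = -1/(4*O))
(29*6)*N(4, 2) = (29*6)*(-¼/2) = 174*(-¼*½) = 174*(-⅛) = -87/4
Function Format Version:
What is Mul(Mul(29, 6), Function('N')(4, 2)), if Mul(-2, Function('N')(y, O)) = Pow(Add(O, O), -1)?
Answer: Rational(-87, 4) ≈ -21.750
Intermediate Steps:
Function('N')(y, O) = Mul(Rational(-1, 4), Pow(O, -1)) (Function('N')(y, O) = Mul(Rational(-1, 2), Pow(Add(O, O), -1)) = Mul(Rational(-1, 2), Pow(Mul(2, O), -1)) = Mul(Rational(-1, 2), Mul(Rational(1, 2), Pow(O, -1))) = Mul(Rational(-1, 4), Pow(O, -1)))
Mul(Mul(29, 6), Function('N')(4, 2)) = Mul(Mul(29, 6), Mul(Rational(-1, 4), Pow(2, -1))) = Mul(174, Mul(Rational(-1, 4), Rational(1, 2))) = Mul(174, Rational(-1, 8)) = Rational(-87, 4)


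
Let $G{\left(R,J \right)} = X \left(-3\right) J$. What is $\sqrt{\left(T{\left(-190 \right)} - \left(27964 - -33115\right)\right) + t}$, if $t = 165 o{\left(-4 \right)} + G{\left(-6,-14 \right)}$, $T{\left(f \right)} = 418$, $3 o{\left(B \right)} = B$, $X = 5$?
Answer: $13 i \sqrt{359} \approx 246.31 i$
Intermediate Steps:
$G{\left(R,J \right)} = - 15 J$ ($G{\left(R,J \right)} = 5 \left(-3\right) J = - 15 J$)
$o{\left(B \right)} = \frac{B}{3}$
$t = -10$ ($t = 165 \cdot \frac{1}{3} \left(-4\right) - -210 = 165 \left(- \frac{4}{3}\right) + 210 = -220 + 210 = -10$)
$\sqrt{\left(T{\left(-190 \right)} - \left(27964 - -33115\right)\right) + t} = \sqrt{\left(418 - \left(27964 - -33115\right)\right) - 10} = \sqrt{\left(418 - \left(27964 + 33115\right)\right) - 10} = \sqrt{\left(418 - 61079\right) - 10} = \sqrt{-60661 - 10} = \sqrt{-60671} = 13 i \sqrt{359}$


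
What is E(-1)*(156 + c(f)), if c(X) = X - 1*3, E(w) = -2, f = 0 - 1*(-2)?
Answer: -310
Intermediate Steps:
f = 2 (f = 0 + 2 = 2)
c(X) = -3 + X (c(X) = X - 3 = -3 + X)
E(-1)*(156 + c(f)) = -2*(156 + (-3 + 2)) = -2*(156 - 1) = -2*155 = -310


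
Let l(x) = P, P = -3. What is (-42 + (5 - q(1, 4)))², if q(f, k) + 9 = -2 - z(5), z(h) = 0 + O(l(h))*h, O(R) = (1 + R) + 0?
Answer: 1296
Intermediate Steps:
l(x) = -3
O(R) = 1 + R
z(h) = -2*h (z(h) = 0 + (1 - 3)*h = 0 - 2*h = -2*h)
q(f, k) = -1 (q(f, k) = -9 + (-2 - (-2)*5) = -9 + (-2 - 1*(-10)) = -9 + (-2 + 10) = -9 + 8 = -1)
(-42 + (5 - q(1, 4)))² = (-42 + (5 - 1*(-1)))² = (-42 + (5 + 1))² = (-42 + 6)² = (-36)² = 1296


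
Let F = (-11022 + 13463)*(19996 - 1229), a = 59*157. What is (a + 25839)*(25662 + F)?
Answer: 1608932077718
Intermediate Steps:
a = 9263
F = 45810247 (F = 2441*18767 = 45810247)
(a + 25839)*(25662 + F) = (9263 + 25839)*(25662 + 45810247) = 35102*45835909 = 1608932077718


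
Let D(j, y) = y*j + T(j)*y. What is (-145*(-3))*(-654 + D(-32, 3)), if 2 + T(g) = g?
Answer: -370620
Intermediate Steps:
T(g) = -2 + g
D(j, y) = j*y + y*(-2 + j) (D(j, y) = y*j + (-2 + j)*y = j*y + y*(-2 + j))
(-145*(-3))*(-654 + D(-32, 3)) = (-145*(-3))*(-654 + 2*3*(-1 - 32)) = 435*(-654 + 2*3*(-33)) = 435*(-654 - 198) = 435*(-852) = -370620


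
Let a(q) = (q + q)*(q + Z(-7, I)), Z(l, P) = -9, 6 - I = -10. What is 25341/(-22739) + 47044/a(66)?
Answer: 11566682/2251161 ≈ 5.1381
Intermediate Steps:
I = 16 (I = 6 - 1*(-10) = 6 + 10 = 16)
a(q) = 2*q*(-9 + q) (a(q) = (q + q)*(q - 9) = (2*q)*(-9 + q) = 2*q*(-9 + q))
25341/(-22739) + 47044/a(66) = 25341/(-22739) + 47044/((2*66*(-9 + 66))) = 25341*(-1/22739) + 47044/((2*66*57)) = -25341/22739 + 47044/7524 = -25341/22739 + 47044*(1/7524) = -25341/22739 + 619/99 = 11566682/2251161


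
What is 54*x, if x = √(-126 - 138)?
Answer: 108*I*√66 ≈ 877.4*I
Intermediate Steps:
x = 2*I*√66 (x = √(-264) = 2*I*√66 ≈ 16.248*I)
54*x = 54*(2*I*√66) = 108*I*√66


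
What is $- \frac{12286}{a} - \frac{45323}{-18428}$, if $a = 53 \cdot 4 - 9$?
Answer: $- \frac{217205839}{3740884} \approx -58.063$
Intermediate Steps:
$a = 203$ ($a = 212 - 9 = 203$)
$- \frac{12286}{a} - \frac{45323}{-18428} = - \frac{12286}{203} - \frac{45323}{-18428} = \left(-12286\right) \frac{1}{203} - - \frac{45323}{18428} = - \frac{12286}{203} + \frac{45323}{18428} = - \frac{217205839}{3740884}$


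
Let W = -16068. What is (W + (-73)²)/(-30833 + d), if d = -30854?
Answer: 10739/61687 ≈ 0.17409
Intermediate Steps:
(W + (-73)²)/(-30833 + d) = (-16068 + (-73)²)/(-30833 - 30854) = (-16068 + 5329)/(-61687) = -10739*(-1/61687) = 10739/61687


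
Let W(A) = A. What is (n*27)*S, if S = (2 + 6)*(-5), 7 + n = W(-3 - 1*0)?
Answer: 10800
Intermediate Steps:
n = -10 (n = -7 + (-3 - 1*0) = -7 + (-3 + 0) = -7 - 3 = -10)
S = -40 (S = 8*(-5) = -40)
(n*27)*S = -10*27*(-40) = -270*(-40) = 10800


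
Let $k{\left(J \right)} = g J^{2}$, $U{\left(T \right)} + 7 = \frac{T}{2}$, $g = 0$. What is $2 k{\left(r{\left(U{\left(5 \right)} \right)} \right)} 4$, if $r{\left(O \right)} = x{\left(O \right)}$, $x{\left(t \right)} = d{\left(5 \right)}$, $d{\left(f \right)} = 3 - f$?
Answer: $0$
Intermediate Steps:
$U{\left(T \right)} = -7 + \frac{T}{2}$
$x{\left(t \right)} = -2$ ($x{\left(t \right)} = 3 - 5 = -2$)
$r{\left(O \right)} = -2$
$k{\left(J \right)} = 0$ ($k{\left(J \right)} = 0 J^{2} = 0$)
$2 k{\left(r{\left(U{\left(5 \right)} \right)} \right)} 4 = 2 \cdot 0 \cdot 4 = 0 \cdot 4 = 0$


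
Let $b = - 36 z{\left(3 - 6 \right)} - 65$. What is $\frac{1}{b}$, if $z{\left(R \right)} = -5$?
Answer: $\frac{1}{115} \approx 0.0086956$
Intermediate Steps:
$b = 115$ ($b = \left(-36\right) \left(-5\right) - 65 = 180 - 65 = 115$)
$\frac{1}{b} = \frac{1}{115}$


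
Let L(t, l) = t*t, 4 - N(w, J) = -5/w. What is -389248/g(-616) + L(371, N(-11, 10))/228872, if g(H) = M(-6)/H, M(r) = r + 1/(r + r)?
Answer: -94076893042937/2386808 ≈ -3.9415e+7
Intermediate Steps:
N(w, J) = 4 + 5/w (N(w, J) = 4 - (-5)/w = 4 + 5/w)
L(t, l) = t²
M(r) = r + 1/(2*r)
g(H) = -73/(12*H) (g(H) = (-6 + (½)/(-6))/H = (-6 + (½)*(-⅙))/H = (-6 - 1/12)/H = -73/(12*H))
-389248/g(-616) + L(371, N(-11, 10))/228872 = -389248/((-73/12/(-616))) + 371²/228872 = -389248/((-73/12*(-1/616))) + 137641*(1/228872) = -389248/73/7392 + 19663/32696 = -389248*7392/73 + 19663/32696 = -2877321216/73 + 19663/32696 = -94076893042937/2386808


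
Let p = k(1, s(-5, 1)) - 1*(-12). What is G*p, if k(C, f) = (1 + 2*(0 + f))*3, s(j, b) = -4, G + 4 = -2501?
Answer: 22545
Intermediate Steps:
G = -2505 (G = -4 - 2501 = -2505)
k(C, f) = 3 + 6*f (k(C, f) = (1 + 2*f)*3 = 3 + 6*f)
p = -9 (p = (3 + 6*(-4)) - 1*(-12) = (3 - 24) + 12 = -21 + 12 = -9)
G*p = -2505*(-9) = 22545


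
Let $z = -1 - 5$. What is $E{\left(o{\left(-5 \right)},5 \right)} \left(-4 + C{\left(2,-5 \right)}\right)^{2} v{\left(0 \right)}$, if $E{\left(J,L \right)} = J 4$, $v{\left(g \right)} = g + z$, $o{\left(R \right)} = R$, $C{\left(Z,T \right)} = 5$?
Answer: $120$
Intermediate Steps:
$z = -6$
$v{\left(g \right)} = -6 + g$ ($v{\left(g \right)} = g - 6 = -6 + g$)
$E{\left(J,L \right)} = 4 J$
$E{\left(o{\left(-5 \right)},5 \right)} \left(-4 + C{\left(2,-5 \right)}\right)^{2} v{\left(0 \right)} = 4 \left(-5\right) \left(-4 + 5\right)^{2} \left(-6 + 0\right) = - 20 \cdot 1^{2} \left(-6\right) = \left(-20\right) 1 \left(-6\right) = \left(-20\right) \left(-6\right) = 120$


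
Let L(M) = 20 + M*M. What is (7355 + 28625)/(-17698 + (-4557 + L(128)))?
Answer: -35980/5851 ≈ -6.1494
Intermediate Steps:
L(M) = 20 + M²
(7355 + 28625)/(-17698 + (-4557 + L(128))) = (7355 + 28625)/(-17698 + (-4557 + (20 + 128²))) = 35980/(-17698 + (-4557 + (20 + 16384))) = 35980/(-17698 + (-4557 + 16404)) = 35980/(-17698 + 11847) = 35980/(-5851) = 35980*(-1/5851) = -35980/5851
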